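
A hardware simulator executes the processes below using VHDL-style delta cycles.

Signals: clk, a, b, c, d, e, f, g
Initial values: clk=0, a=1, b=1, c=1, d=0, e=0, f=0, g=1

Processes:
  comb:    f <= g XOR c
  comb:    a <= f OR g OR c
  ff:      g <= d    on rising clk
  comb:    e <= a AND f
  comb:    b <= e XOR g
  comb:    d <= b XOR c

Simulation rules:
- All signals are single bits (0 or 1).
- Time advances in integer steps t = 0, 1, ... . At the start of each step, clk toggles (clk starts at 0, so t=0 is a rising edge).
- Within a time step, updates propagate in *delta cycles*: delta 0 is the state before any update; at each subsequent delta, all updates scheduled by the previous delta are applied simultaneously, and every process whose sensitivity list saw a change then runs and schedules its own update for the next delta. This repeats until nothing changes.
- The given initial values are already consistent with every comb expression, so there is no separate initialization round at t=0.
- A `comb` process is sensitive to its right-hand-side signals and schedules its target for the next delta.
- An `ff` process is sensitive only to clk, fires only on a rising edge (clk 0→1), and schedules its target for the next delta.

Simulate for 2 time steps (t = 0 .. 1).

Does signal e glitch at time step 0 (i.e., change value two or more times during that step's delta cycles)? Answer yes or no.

t0.Δ0 f=0 d=0 g=1 clk=0 a=1 e=0 c=1 b=1
t0.Δ1 f=0 d=0 g=1 clk=1 a=1 e=0 c=1 b=1
t0.Δ2 f=0 d=0 g=0 clk=1 a=1 e=0 c=1 b=1
t0.Δ3 f=1 d=0 g=0 clk=1 a=1 e=0 c=1 b=0
t0.Δ4 f=1 d=1 g=0 clk=1 a=1 e=1 c=1 b=0
t0.Δ5 f=1 d=1 g=0 clk=1 a=1 e=1 c=1 b=1
t0.Δ6 f=1 d=0 g=0 clk=1 a=1 e=1 c=1 b=1
t1.Δ0 f=1 d=0 g=0 clk=1 a=1 e=1 c=1 b=1
t1.Δ1 f=1 d=0 g=0 clk=0 a=1 e=1 c=1 b=1

no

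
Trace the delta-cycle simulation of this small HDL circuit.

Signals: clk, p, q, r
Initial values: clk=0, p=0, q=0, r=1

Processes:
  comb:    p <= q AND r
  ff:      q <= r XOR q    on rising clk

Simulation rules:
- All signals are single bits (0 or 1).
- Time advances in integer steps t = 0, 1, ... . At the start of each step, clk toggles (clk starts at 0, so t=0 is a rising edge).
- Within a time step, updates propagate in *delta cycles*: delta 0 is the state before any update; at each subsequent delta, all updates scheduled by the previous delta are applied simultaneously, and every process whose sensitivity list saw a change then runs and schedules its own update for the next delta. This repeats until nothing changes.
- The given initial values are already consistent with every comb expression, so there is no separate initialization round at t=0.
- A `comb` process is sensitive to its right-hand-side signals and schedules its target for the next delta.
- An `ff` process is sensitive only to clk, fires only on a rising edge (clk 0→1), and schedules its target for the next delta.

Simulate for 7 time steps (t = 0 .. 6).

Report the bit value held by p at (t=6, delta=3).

t=0 Δ0: r=1 p=0 clk=0 q=0
  Δ1: clk:0→1
  Δ2: q:0→1
  Δ3: p:0→1
  (3Δ to stable)
t=1 Δ0: r=1 p=1 clk=1 q=1
  Δ1: clk:1→0
  (1Δ to stable)
t=2 Δ0: r=1 p=1 clk=0 q=1
  Δ1: clk:0→1
  Δ2: q:1→0
  Δ3: p:1→0
  (3Δ to stable)
t=3 Δ0: r=1 p=0 clk=1 q=0
  Δ1: clk:1→0
  (1Δ to stable)
t=4 Δ0: r=1 p=0 clk=0 q=0
  Δ1: clk:0→1
  Δ2: q:0→1
  Δ3: p:0→1
  (3Δ to stable)
t=5 Δ0: r=1 p=1 clk=1 q=1
  Δ1: clk:1→0
  (1Δ to stable)
t=6 Δ0: r=1 p=1 clk=0 q=1
  Δ1: clk:0→1
  Δ2: q:1→0
  Δ3: p:1→0
  (3Δ to stable)

0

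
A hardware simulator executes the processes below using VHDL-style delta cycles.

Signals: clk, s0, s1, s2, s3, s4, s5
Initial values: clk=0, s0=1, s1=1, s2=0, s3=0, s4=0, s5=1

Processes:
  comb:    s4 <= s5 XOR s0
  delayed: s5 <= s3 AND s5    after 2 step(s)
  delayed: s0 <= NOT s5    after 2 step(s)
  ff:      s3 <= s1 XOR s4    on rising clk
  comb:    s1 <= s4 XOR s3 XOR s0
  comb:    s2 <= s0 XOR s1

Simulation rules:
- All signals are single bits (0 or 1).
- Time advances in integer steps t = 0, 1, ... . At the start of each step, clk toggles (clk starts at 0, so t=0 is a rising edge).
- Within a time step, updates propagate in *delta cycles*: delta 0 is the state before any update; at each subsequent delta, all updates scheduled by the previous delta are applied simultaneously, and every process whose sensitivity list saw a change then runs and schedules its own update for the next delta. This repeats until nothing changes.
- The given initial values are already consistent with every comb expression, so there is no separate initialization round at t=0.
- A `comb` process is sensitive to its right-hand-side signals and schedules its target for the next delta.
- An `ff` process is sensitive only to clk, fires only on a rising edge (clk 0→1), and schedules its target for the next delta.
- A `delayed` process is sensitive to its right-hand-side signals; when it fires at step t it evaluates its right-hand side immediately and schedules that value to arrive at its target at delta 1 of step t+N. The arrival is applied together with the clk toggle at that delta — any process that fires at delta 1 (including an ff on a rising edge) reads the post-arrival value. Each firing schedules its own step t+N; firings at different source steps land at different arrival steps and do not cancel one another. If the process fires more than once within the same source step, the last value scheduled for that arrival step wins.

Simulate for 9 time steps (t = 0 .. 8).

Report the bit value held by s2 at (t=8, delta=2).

t=0 Δ0: s2=0 clk=0 s5=1 s4=0 s3=0 s0=1 s1=1
  Δ1: clk:0→1
  Δ2: s3:0→1
  Δ3: s1:1→0
  Δ4: s2:0→1
  (4Δ to stable)
t=1 Δ0: s2=1 clk=1 s5=1 s4=0 s3=1 s0=1 s1=0
  Δ1: clk:1→0
  (1Δ to stable)
t=2 Δ0: s2=1 clk=0 s5=1 s4=0 s3=1 s0=1 s1=0
  Δ1: clk:0→1
  Δ2: s3:1→0
  Δ3: s1:0→1
  Δ4: s2:1→0
  (4Δ to stable)
t=3 Δ0: s2=0 clk=1 s5=1 s4=0 s3=0 s0=1 s1=1
  Δ1: clk:1→0
  (1Δ to stable)
t=4 Δ0: s2=0 clk=0 s5=1 s4=0 s3=0 s0=1 s1=1
  Δ1: clk:0→1, s5:1→0
  Δ2: s4:0→1, s3:0→1
  (2Δ to stable)
t=5 Δ0: s2=0 clk=1 s5=0 s4=1 s3=1 s0=1 s1=1
  Δ1: clk:1→0
  (1Δ to stable)
t=6 Δ0: s2=0 clk=0 s5=0 s4=1 s3=1 s0=1 s1=1
  Δ1: clk:0→1
  Δ2: s3:1→0
  Δ3: s1:1→0
  Δ4: s2:0→1
  (4Δ to stable)
t=7 Δ0: s2=1 clk=1 s5=0 s4=1 s3=0 s0=1 s1=0
  Δ1: clk:1→0
  (1Δ to stable)
t=8 Δ0: s2=1 clk=0 s5=0 s4=1 s3=0 s0=1 s1=0
  Δ1: clk:0→1
  Δ2: s3:0→1
  Δ3: s1:0→1
  Δ4: s2:1→0
  (4Δ to stable)

1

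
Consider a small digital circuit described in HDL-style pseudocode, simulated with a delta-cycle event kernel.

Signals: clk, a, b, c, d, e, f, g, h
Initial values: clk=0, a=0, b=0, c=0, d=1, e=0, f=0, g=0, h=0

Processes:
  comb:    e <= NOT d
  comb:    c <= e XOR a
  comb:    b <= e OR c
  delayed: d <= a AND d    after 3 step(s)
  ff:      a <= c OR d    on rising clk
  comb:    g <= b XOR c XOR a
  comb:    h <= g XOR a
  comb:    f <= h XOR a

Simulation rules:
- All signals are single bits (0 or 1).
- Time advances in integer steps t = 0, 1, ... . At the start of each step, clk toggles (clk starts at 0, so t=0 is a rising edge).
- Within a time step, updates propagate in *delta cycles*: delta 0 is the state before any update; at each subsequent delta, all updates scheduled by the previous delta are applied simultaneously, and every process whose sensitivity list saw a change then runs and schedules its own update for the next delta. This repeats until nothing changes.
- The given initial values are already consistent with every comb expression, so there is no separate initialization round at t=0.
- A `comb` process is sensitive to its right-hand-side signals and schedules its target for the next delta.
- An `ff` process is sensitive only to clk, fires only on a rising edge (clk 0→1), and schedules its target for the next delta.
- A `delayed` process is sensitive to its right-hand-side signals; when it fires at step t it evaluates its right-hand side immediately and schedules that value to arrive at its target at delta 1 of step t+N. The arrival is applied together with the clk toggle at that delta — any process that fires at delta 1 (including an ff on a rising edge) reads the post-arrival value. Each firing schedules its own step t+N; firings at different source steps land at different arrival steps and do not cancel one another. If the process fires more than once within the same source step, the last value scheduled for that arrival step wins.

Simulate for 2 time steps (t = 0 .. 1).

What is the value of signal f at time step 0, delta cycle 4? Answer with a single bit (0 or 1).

0

t=0 Δ0: c=0 h=0 b=0 a=0 d=1 g=0 f=0 clk=0 e=0
  Δ1: clk:0→1
  Δ2: a:0→1
  Δ3: c:0→1, h:0→1, g:0→1, f:0→1
  Δ4: h:1→0, b:0→1, g:1→0, f:1→0
  Δ5: h:0→1, g:0→1, f:0→1
  Δ6: h:1→0, f:1→0
  Δ7: f:0→1
  (7Δ to stable)
t=1 Δ0: c=1 h=0 b=1 a=1 d=1 g=1 f=1 clk=1 e=0
  Δ1: clk:1→0
  (1Δ to stable)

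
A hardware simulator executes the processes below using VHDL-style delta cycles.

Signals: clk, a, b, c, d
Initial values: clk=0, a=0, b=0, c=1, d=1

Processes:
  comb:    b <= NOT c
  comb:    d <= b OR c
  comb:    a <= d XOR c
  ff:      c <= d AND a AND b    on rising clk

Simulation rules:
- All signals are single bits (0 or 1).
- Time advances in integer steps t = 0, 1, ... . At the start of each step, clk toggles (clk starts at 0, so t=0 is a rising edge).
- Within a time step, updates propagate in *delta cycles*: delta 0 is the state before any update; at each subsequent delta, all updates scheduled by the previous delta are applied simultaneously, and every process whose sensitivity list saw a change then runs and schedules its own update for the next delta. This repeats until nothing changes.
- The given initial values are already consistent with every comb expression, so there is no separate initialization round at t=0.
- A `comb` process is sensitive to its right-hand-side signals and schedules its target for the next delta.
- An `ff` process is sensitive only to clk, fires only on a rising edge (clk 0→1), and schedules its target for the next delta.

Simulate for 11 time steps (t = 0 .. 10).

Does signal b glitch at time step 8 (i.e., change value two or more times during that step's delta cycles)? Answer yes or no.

t=0 Δ0: b=0 c=1 clk=0 d=1 a=0
  Δ1: clk:0→1
  Δ2: c:1→0
  Δ3: b:0→1, d:1→0, a:0→1
  Δ4: d:0→1, a:1→0
  Δ5: a:0→1
  (5Δ to stable)
t=1 Δ0: b=1 c=0 clk=1 d=1 a=1
  Δ1: clk:1→0
  (1Δ to stable)
t=2 Δ0: b=1 c=0 clk=0 d=1 a=1
  Δ1: clk:0→1
  Δ2: c:0→1
  Δ3: b:1→0, a:1→0
  (3Δ to stable)
t=3 Δ0: b=0 c=1 clk=1 d=1 a=0
  Δ1: clk:1→0
  (1Δ to stable)
t=4 Δ0: b=0 c=1 clk=0 d=1 a=0
  Δ1: clk:0→1
  Δ2: c:1→0
  Δ3: b:0→1, d:1→0, a:0→1
  Δ4: d:0→1, a:1→0
  Δ5: a:0→1
  (5Δ to stable)
t=5 Δ0: b=1 c=0 clk=1 d=1 a=1
  Δ1: clk:1→0
  (1Δ to stable)
t=6 Δ0: b=1 c=0 clk=0 d=1 a=1
  Δ1: clk:0→1
  Δ2: c:0→1
  Δ3: b:1→0, a:1→0
  (3Δ to stable)
t=7 Δ0: b=0 c=1 clk=1 d=1 a=0
  Δ1: clk:1→0
  (1Δ to stable)
t=8 Δ0: b=0 c=1 clk=0 d=1 a=0
  Δ1: clk:0→1
  Δ2: c:1→0
  Δ3: b:0→1, d:1→0, a:0→1
  Δ4: d:0→1, a:1→0
  Δ5: a:0→1
  (5Δ to stable)
t=9 Δ0: b=1 c=0 clk=1 d=1 a=1
  Δ1: clk:1→0
  (1Δ to stable)
t=10 Δ0: b=1 c=0 clk=0 d=1 a=1
  Δ1: clk:0→1
  Δ2: c:0→1
  Δ3: b:1→0, a:1→0
  (3Δ to stable)

no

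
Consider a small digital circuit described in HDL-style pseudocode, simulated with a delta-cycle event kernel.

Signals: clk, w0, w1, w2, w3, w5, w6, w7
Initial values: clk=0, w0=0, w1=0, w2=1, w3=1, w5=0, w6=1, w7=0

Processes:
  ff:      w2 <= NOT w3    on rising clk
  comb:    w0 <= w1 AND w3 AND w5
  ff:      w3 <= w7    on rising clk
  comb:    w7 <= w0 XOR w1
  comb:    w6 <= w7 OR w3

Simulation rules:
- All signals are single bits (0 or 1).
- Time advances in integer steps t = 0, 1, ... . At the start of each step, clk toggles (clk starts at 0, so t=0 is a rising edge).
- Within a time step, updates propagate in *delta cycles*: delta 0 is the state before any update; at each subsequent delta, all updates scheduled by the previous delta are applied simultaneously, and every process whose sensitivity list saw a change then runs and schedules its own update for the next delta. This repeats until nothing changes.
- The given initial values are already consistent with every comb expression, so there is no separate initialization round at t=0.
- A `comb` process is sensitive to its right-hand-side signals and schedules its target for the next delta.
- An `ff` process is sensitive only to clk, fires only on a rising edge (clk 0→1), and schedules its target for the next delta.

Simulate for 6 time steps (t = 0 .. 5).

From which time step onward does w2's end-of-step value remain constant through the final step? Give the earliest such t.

2

t0.Δ0 w6=1 w3=1 w0=0 w2=1 w5=0 clk=0 w7=0 w1=0
t0.Δ1 w6=1 w3=1 w0=0 w2=1 w5=0 clk=1 w7=0 w1=0
t0.Δ2 w6=1 w3=0 w0=0 w2=0 w5=0 clk=1 w7=0 w1=0
t0.Δ3 w6=0 w3=0 w0=0 w2=0 w5=0 clk=1 w7=0 w1=0
t1.Δ0 w6=0 w3=0 w0=0 w2=0 w5=0 clk=1 w7=0 w1=0
t1.Δ1 w6=0 w3=0 w0=0 w2=0 w5=0 clk=0 w7=0 w1=0
t2.Δ0 w6=0 w3=0 w0=0 w2=0 w5=0 clk=0 w7=0 w1=0
t2.Δ1 w6=0 w3=0 w0=0 w2=0 w5=0 clk=1 w7=0 w1=0
t2.Δ2 w6=0 w3=0 w0=0 w2=1 w5=0 clk=1 w7=0 w1=0
t3.Δ0 w6=0 w3=0 w0=0 w2=1 w5=0 clk=1 w7=0 w1=0
t3.Δ1 w6=0 w3=0 w0=0 w2=1 w5=0 clk=0 w7=0 w1=0
t4.Δ0 w6=0 w3=0 w0=0 w2=1 w5=0 clk=0 w7=0 w1=0
t4.Δ1 w6=0 w3=0 w0=0 w2=1 w5=0 clk=1 w7=0 w1=0
t5.Δ0 w6=0 w3=0 w0=0 w2=1 w5=0 clk=1 w7=0 w1=0
t5.Δ1 w6=0 w3=0 w0=0 w2=1 w5=0 clk=0 w7=0 w1=0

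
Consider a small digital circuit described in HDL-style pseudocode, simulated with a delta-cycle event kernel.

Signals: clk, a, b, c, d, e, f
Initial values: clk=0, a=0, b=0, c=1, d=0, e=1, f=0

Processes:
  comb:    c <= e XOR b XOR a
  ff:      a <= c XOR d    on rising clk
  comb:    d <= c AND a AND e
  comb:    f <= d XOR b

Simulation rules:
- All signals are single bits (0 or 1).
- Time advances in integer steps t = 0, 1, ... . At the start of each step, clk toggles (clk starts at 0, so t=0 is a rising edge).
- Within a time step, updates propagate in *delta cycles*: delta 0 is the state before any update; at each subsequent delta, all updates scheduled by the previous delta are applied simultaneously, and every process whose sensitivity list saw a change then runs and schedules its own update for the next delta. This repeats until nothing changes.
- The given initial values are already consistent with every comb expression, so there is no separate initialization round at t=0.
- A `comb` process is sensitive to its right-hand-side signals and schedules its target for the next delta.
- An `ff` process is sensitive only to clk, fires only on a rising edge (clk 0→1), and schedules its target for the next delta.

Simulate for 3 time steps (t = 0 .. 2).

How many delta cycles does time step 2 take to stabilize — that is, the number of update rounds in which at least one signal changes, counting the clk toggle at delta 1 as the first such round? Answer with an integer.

3

[bits: f,d,b,e,c,clk,a]
t=0: Δ0=0001100 Δ1=0001110 Δ2=0001111 Δ3=0101011 Δ4=1001011 Δ5=0001011 | 5Δ
t=1: Δ0=0001011 Δ1=0001001 | 1Δ
t=2: Δ0=0001001 Δ1=0001011 Δ2=0001010 Δ3=0001110 | 3Δ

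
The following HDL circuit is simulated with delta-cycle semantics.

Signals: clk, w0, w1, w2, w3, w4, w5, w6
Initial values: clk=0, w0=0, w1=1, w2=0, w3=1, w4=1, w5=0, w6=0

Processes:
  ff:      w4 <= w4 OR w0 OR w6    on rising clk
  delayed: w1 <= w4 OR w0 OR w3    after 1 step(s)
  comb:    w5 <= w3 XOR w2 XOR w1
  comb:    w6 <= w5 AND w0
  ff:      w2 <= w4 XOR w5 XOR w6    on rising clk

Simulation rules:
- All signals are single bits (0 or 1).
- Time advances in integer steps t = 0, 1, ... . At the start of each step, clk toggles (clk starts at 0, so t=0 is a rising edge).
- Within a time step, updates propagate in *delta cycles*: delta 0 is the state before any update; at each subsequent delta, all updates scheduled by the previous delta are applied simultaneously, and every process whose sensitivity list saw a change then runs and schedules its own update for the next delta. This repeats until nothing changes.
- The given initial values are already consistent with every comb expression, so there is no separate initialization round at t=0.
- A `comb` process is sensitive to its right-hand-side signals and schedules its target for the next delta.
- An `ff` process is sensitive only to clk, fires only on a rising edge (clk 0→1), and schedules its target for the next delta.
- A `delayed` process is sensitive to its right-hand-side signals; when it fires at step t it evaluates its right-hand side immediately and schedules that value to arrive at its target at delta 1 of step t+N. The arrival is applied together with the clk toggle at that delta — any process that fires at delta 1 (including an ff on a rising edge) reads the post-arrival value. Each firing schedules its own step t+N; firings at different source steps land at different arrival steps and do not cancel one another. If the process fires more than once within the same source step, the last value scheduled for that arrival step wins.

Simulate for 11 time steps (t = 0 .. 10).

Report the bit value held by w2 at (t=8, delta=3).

t=0 Δ0: w6=0 w1=1 w2=0 w5=0 w4=1 clk=0 w3=1 w0=0
  Δ1: clk:0→1
  Δ2: w2:0→1
  Δ3: w5:0→1
  (3Δ to stable)
t=1 Δ0: w6=0 w1=1 w2=1 w5=1 w4=1 clk=1 w3=1 w0=0
  Δ1: clk:1→0
  (1Δ to stable)
t=2 Δ0: w6=0 w1=1 w2=1 w5=1 w4=1 clk=0 w3=1 w0=0
  Δ1: clk:0→1
  Δ2: w2:1→0
  Δ3: w5:1→0
  (3Δ to stable)
t=3 Δ0: w6=0 w1=1 w2=0 w5=0 w4=1 clk=1 w3=1 w0=0
  Δ1: clk:1→0
  (1Δ to stable)
t=4 Δ0: w6=0 w1=1 w2=0 w5=0 w4=1 clk=0 w3=1 w0=0
  Δ1: clk:0→1
  Δ2: w2:0→1
  Δ3: w5:0→1
  (3Δ to stable)
t=5 Δ0: w6=0 w1=1 w2=1 w5=1 w4=1 clk=1 w3=1 w0=0
  Δ1: clk:1→0
  (1Δ to stable)
t=6 Δ0: w6=0 w1=1 w2=1 w5=1 w4=1 clk=0 w3=1 w0=0
  Δ1: clk:0→1
  Δ2: w2:1→0
  Δ3: w5:1→0
  (3Δ to stable)
t=7 Δ0: w6=0 w1=1 w2=0 w5=0 w4=1 clk=1 w3=1 w0=0
  Δ1: clk:1→0
  (1Δ to stable)
t=8 Δ0: w6=0 w1=1 w2=0 w5=0 w4=1 clk=0 w3=1 w0=0
  Δ1: clk:0→1
  Δ2: w2:0→1
  Δ3: w5:0→1
  (3Δ to stable)
t=9 Δ0: w6=0 w1=1 w2=1 w5=1 w4=1 clk=1 w3=1 w0=0
  Δ1: clk:1→0
  (1Δ to stable)
t=10 Δ0: w6=0 w1=1 w2=1 w5=1 w4=1 clk=0 w3=1 w0=0
  Δ1: clk:0→1
  Δ2: w2:1→0
  Δ3: w5:1→0
  (3Δ to stable)

1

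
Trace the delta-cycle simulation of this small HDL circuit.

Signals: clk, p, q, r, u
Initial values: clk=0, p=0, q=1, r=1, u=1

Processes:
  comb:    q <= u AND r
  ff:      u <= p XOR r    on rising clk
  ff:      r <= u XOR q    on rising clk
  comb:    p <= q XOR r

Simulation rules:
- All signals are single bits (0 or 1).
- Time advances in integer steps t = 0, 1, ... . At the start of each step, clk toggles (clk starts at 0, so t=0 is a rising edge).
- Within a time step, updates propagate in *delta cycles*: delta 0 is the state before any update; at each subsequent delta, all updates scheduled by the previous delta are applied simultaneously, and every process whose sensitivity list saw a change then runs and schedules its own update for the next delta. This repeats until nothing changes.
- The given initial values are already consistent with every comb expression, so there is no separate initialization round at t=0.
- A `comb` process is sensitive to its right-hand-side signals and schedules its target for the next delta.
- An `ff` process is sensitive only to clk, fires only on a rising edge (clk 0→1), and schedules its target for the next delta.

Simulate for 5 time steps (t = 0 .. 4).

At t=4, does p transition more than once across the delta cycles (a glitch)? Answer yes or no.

t0.Δ0 r=1 p=0 clk=0 q=1 u=1
t0.Δ1 r=1 p=0 clk=1 q=1 u=1
t0.Δ2 r=0 p=0 clk=1 q=1 u=1
t0.Δ3 r=0 p=1 clk=1 q=0 u=1
t0.Δ4 r=0 p=0 clk=1 q=0 u=1
t1.Δ0 r=0 p=0 clk=1 q=0 u=1
t1.Δ1 r=0 p=0 clk=0 q=0 u=1
t2.Δ0 r=0 p=0 clk=0 q=0 u=1
t2.Δ1 r=0 p=0 clk=1 q=0 u=1
t2.Δ2 r=1 p=0 clk=1 q=0 u=0
t2.Δ3 r=1 p=1 clk=1 q=0 u=0
t3.Δ0 r=1 p=1 clk=1 q=0 u=0
t3.Δ1 r=1 p=1 clk=0 q=0 u=0
t4.Δ0 r=1 p=1 clk=0 q=0 u=0
t4.Δ1 r=1 p=1 clk=1 q=0 u=0
t4.Δ2 r=0 p=1 clk=1 q=0 u=0
t4.Δ3 r=0 p=0 clk=1 q=0 u=0

no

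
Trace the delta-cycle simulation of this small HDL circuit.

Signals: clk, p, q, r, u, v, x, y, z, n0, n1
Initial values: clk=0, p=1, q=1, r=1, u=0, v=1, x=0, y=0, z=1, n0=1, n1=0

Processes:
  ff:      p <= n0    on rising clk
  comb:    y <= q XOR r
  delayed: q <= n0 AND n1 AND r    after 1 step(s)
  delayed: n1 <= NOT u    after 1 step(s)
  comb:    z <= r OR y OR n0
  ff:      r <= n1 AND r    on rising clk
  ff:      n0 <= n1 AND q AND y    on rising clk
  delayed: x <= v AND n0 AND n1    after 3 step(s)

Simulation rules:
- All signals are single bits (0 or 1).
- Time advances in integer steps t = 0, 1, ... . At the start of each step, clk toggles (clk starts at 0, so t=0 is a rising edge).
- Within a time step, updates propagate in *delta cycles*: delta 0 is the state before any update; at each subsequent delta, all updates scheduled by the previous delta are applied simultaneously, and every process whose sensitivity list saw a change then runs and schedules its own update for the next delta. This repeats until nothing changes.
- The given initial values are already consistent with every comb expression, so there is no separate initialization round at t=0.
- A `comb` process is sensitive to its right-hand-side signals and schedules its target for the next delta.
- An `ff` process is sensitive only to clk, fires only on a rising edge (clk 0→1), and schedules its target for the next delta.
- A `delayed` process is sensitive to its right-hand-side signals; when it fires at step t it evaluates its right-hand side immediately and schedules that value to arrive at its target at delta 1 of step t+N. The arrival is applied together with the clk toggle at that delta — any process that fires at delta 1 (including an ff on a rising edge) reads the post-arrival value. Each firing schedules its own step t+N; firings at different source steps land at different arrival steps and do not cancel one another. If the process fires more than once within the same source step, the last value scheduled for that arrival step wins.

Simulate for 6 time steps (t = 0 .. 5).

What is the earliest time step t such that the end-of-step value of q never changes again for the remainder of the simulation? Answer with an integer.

1

[bits: v,n0,z,n1,y,r,p,x,clk,q,u]
t=0: Δ0=11100110010 Δ1=11100110110 Δ2=10100010110 Δ3=10001010110 Δ4=10101010110 | 4Δ
t=1: Δ0=10101010110 Δ1=10101010000 Δ2=10100010000 Δ3=10000010000 | 3Δ
t=2: Δ0=10000010000 Δ1=10000010100 Δ2=10000000100 | 2Δ
t=3: Δ0=10000000100 Δ1=10000000000 | 1Δ
t=4: Δ0=10000000000 Δ1=10000000100 | 1Δ
t=5: Δ0=10000000100 Δ1=10000000000 | 1Δ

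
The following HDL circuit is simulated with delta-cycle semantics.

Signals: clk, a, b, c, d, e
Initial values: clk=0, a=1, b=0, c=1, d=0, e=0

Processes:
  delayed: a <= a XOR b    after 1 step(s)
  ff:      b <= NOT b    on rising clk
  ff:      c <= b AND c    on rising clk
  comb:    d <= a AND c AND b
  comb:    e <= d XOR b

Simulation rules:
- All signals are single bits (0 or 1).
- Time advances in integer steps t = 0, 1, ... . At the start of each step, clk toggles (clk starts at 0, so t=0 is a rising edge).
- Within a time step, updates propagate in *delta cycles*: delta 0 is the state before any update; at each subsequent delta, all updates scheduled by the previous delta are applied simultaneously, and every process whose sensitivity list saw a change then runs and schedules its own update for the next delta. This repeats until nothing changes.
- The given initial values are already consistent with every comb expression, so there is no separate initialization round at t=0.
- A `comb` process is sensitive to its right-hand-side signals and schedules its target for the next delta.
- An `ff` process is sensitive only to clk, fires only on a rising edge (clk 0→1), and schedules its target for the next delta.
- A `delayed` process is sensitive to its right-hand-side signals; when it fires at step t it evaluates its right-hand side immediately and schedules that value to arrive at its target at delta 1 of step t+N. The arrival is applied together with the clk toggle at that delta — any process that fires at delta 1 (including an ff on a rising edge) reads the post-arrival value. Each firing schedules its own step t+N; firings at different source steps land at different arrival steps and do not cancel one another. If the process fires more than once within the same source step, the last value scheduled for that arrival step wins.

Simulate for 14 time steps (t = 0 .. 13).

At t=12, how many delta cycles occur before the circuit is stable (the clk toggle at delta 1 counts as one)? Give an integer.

[bits: a,d,e,c,clk,b]
t=0: Δ0=100100 Δ1=100110 Δ2=100011 Δ3=101011 | 3Δ
t=1: Δ0=101011 Δ1=001001 | 1Δ
t=2: Δ0=001001 Δ1=101011 Δ2=101010 Δ3=100010 | 3Δ
t=3: Δ0=100010 Δ1=100000 | 1Δ
t=4: Δ0=100000 Δ1=100010 Δ2=100011 Δ3=101011 | 3Δ
t=5: Δ0=101011 Δ1=001001 | 1Δ
t=6: Δ0=001001 Δ1=101011 Δ2=101010 Δ3=100010 | 3Δ
t=7: Δ0=100010 Δ1=100000 | 1Δ
t=8: Δ0=100000 Δ1=100010 Δ2=100011 Δ3=101011 | 3Δ
t=9: Δ0=101011 Δ1=001001 | 1Δ
t=10: Δ0=001001 Δ1=101011 Δ2=101010 Δ3=100010 | 3Δ
t=11: Δ0=100010 Δ1=100000 | 1Δ
t=12: Δ0=100000 Δ1=100010 Δ2=100011 Δ3=101011 | 3Δ
t=13: Δ0=101011 Δ1=001001 | 1Δ

3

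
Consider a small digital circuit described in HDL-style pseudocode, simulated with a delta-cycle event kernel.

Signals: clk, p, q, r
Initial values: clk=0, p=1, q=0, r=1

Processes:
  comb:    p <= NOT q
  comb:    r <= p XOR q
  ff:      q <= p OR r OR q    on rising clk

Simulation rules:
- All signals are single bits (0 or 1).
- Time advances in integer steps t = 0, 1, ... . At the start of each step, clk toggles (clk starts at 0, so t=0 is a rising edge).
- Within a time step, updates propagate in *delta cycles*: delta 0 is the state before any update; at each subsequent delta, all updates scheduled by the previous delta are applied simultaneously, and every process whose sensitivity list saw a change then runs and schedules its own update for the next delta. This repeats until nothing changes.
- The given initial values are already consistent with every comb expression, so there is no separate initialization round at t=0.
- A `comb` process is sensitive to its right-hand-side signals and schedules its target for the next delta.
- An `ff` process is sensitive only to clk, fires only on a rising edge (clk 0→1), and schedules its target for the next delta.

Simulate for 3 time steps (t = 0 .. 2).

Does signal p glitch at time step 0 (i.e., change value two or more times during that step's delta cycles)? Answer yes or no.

[bits: p,q,clk,r]
t=0: Δ0=1001 Δ1=1011 Δ2=1111 Δ3=0110 Δ4=0111 | 4Δ
t=1: Δ0=0111 Δ1=0101 | 1Δ
t=2: Δ0=0101 Δ1=0111 | 1Δ

no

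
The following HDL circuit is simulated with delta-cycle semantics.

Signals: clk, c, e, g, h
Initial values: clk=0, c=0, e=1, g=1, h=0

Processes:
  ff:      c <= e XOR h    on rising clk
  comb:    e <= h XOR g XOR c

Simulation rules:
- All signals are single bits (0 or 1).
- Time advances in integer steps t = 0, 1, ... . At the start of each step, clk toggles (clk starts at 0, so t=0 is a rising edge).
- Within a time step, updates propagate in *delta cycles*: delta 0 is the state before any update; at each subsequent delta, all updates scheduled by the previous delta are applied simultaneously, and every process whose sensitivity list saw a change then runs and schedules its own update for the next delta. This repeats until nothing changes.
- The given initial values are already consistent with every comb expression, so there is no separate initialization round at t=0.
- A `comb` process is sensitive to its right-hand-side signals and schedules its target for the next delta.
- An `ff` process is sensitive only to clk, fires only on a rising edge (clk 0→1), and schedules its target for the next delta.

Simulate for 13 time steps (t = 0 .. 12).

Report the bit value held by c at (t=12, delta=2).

[bits: g,h,clk,e,c]
t=0: Δ0=10010 Δ1=10110 Δ2=10111 Δ3=10101 | 3Δ
t=1: Δ0=10101 Δ1=10001 | 1Δ
t=2: Δ0=10001 Δ1=10101 Δ2=10100 Δ3=10110 | 3Δ
t=3: Δ0=10110 Δ1=10010 | 1Δ
t=4: Δ0=10010 Δ1=10110 Δ2=10111 Δ3=10101 | 3Δ
t=5: Δ0=10101 Δ1=10001 | 1Δ
t=6: Δ0=10001 Δ1=10101 Δ2=10100 Δ3=10110 | 3Δ
t=7: Δ0=10110 Δ1=10010 | 1Δ
t=8: Δ0=10010 Δ1=10110 Δ2=10111 Δ3=10101 | 3Δ
t=9: Δ0=10101 Δ1=10001 | 1Δ
t=10: Δ0=10001 Δ1=10101 Δ2=10100 Δ3=10110 | 3Δ
t=11: Δ0=10110 Δ1=10010 | 1Δ
t=12: Δ0=10010 Δ1=10110 Δ2=10111 Δ3=10101 | 3Δ

1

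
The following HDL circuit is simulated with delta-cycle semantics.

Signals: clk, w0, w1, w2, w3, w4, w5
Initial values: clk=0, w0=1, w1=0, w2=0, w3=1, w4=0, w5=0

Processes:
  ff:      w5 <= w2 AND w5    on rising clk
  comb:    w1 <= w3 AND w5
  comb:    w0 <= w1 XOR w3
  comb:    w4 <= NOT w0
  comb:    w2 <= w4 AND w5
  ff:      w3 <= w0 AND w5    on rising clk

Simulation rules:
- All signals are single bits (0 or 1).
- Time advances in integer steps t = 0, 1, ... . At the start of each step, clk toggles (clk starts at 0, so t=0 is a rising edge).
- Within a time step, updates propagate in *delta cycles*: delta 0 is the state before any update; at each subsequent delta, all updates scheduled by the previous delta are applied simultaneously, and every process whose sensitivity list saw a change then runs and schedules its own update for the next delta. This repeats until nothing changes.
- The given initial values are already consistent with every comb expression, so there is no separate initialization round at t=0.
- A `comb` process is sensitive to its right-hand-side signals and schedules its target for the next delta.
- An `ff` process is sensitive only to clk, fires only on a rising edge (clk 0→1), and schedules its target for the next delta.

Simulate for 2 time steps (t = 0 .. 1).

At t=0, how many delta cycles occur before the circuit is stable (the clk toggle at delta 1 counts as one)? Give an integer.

[bits: clk,w2,w0,w1,w3,w4,w5]
t=0: Δ0=0010100 Δ1=1010100 Δ2=1010000 Δ3=1000000 Δ4=1000010 | 4Δ
t=1: Δ0=1000010 Δ1=0000010 | 1Δ

4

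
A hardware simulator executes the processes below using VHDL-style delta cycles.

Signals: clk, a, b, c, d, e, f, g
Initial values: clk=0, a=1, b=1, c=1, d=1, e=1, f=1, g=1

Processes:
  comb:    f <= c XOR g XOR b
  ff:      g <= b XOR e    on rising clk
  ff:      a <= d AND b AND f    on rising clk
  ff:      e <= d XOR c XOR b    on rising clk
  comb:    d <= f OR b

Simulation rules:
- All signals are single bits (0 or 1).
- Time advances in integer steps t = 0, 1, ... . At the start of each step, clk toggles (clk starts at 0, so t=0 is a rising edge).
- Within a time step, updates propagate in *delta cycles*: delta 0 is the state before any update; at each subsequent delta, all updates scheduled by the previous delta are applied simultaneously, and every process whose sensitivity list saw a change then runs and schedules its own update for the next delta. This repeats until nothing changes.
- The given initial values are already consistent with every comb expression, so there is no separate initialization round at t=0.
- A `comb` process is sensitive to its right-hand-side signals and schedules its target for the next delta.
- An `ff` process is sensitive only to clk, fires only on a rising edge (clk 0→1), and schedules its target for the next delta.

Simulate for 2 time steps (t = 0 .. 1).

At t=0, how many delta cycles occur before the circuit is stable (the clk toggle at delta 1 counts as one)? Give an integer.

3

t0.Δ0 clk=0 a=1 c=1 d=1 f=1 g=1 e=1 b=1
t0.Δ1 clk=1 a=1 c=1 d=1 f=1 g=1 e=1 b=1
t0.Δ2 clk=1 a=1 c=1 d=1 f=1 g=0 e=1 b=1
t0.Δ3 clk=1 a=1 c=1 d=1 f=0 g=0 e=1 b=1
t1.Δ0 clk=1 a=1 c=1 d=1 f=0 g=0 e=1 b=1
t1.Δ1 clk=0 a=1 c=1 d=1 f=0 g=0 e=1 b=1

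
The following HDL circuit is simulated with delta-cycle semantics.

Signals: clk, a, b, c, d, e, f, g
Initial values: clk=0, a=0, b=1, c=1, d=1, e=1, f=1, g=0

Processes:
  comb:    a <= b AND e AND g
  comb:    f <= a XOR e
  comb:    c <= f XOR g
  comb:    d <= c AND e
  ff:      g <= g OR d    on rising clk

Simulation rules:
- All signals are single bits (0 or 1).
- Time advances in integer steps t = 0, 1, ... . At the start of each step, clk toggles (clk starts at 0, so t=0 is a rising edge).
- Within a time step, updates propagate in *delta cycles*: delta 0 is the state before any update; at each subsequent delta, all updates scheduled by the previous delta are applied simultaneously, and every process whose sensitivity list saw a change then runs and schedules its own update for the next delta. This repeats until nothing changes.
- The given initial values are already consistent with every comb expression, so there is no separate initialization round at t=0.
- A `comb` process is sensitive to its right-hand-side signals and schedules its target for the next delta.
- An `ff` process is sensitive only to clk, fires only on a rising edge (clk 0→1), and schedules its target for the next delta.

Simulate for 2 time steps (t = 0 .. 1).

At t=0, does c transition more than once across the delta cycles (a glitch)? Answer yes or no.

[bits: f,b,e,d,c,clk,g,a]
t=0: Δ0=11111000 Δ1=11111100 Δ2=11111110 Δ3=11110111 Δ4=01100111 Δ5=01101111 Δ6=01111111 | 6Δ
t=1: Δ0=01111111 Δ1=01111011 | 1Δ

yes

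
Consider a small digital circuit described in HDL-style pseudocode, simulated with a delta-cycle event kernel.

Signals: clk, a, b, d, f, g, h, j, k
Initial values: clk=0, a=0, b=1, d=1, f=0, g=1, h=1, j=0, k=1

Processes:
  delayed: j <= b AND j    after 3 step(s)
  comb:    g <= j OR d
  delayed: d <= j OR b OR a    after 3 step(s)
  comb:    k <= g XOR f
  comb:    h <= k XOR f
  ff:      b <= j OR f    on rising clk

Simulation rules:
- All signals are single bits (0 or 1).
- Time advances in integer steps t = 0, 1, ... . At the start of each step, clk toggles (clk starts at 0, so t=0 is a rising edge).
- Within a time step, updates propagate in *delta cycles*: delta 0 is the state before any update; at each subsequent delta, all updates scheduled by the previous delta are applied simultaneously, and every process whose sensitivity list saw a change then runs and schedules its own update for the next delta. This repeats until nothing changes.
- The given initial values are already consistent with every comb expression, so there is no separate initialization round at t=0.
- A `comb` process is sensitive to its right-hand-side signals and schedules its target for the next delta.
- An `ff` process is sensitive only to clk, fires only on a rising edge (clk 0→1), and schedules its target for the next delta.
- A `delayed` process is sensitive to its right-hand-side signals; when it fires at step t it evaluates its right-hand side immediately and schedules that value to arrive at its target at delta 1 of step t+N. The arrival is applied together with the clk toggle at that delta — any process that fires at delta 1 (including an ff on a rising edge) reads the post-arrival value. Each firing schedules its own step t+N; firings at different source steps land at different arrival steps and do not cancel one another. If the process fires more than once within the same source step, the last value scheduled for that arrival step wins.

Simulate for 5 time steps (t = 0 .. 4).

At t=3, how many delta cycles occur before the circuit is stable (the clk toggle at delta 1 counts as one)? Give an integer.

4

[bits: j,g,d,clk,k,b,a,f,h]
t=0: Δ0=011011001 Δ1=011111001 Δ2=011110001 | 2Δ
t=1: Δ0=011110001 Δ1=011010001 | 1Δ
t=2: Δ0=011010001 Δ1=011110001 | 1Δ
t=3: Δ0=011110001 Δ1=010010001 Δ2=000010001 Δ3=000000001 Δ4=000000000 | 4Δ
t=4: Δ0=000000000 Δ1=000100000 | 1Δ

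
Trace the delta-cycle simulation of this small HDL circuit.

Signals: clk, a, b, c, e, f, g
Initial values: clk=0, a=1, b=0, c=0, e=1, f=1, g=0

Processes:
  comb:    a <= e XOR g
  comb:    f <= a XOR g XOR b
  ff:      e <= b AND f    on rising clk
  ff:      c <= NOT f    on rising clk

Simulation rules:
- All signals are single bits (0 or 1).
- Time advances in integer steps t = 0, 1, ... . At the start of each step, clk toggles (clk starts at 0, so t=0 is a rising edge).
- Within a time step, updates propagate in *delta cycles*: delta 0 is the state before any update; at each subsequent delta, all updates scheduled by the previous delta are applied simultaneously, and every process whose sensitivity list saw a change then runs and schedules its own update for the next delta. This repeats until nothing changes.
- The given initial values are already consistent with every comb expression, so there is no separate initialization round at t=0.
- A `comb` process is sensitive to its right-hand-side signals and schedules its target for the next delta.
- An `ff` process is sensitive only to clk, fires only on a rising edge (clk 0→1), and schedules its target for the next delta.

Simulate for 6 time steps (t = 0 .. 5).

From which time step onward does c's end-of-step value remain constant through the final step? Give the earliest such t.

[bits: c,b,g,f,e,a,clk]
t=0: Δ0=0001110 Δ1=0001111 Δ2=0001011 Δ3=0001001 Δ4=0000001 | 4Δ
t=1: Δ0=0000001 Δ1=0000000 | 1Δ
t=2: Δ0=0000000 Δ1=0000001 Δ2=1000001 | 2Δ
t=3: Δ0=1000001 Δ1=1000000 | 1Δ
t=4: Δ0=1000000 Δ1=1000001 | 1Δ
t=5: Δ0=1000001 Δ1=1000000 | 1Δ

2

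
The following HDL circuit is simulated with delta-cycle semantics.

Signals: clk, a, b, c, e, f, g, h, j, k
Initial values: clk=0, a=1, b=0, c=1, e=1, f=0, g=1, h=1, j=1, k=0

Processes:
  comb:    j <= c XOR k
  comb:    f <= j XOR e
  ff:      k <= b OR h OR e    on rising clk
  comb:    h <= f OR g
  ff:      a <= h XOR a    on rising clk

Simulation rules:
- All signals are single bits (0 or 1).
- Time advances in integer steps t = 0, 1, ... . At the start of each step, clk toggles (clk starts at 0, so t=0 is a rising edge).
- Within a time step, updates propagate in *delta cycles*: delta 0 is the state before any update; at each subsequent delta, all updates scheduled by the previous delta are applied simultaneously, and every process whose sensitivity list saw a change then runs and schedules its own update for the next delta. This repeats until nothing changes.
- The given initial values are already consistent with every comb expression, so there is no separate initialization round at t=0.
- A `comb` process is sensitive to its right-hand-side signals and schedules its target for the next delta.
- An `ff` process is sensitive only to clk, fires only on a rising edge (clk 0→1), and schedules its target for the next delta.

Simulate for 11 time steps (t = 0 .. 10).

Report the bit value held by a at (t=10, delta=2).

t=0 Δ0: clk=0 a=1 e=1 f=0 h=1 j=1 c=1 k=0 b=0 g=1
  Δ1: clk:0→1
  Δ2: a:1→0, k:0→1
  Δ3: j:1→0
  Δ4: f:0→1
  (4Δ to stable)
t=1 Δ0: clk=1 a=0 e=1 f=1 h=1 j=0 c=1 k=1 b=0 g=1
  Δ1: clk:1→0
  (1Δ to stable)
t=2 Δ0: clk=0 a=0 e=1 f=1 h=1 j=0 c=1 k=1 b=0 g=1
  Δ1: clk:0→1
  Δ2: a:0→1
  (2Δ to stable)
t=3 Δ0: clk=1 a=1 e=1 f=1 h=1 j=0 c=1 k=1 b=0 g=1
  Δ1: clk:1→0
  (1Δ to stable)
t=4 Δ0: clk=0 a=1 e=1 f=1 h=1 j=0 c=1 k=1 b=0 g=1
  Δ1: clk:0→1
  Δ2: a:1→0
  (2Δ to stable)
t=5 Δ0: clk=1 a=0 e=1 f=1 h=1 j=0 c=1 k=1 b=0 g=1
  Δ1: clk:1→0
  (1Δ to stable)
t=6 Δ0: clk=0 a=0 e=1 f=1 h=1 j=0 c=1 k=1 b=0 g=1
  Δ1: clk:0→1
  Δ2: a:0→1
  (2Δ to stable)
t=7 Δ0: clk=1 a=1 e=1 f=1 h=1 j=0 c=1 k=1 b=0 g=1
  Δ1: clk:1→0
  (1Δ to stable)
t=8 Δ0: clk=0 a=1 e=1 f=1 h=1 j=0 c=1 k=1 b=0 g=1
  Δ1: clk:0→1
  Δ2: a:1→0
  (2Δ to stable)
t=9 Δ0: clk=1 a=0 e=1 f=1 h=1 j=0 c=1 k=1 b=0 g=1
  Δ1: clk:1→0
  (1Δ to stable)
t=10 Δ0: clk=0 a=0 e=1 f=1 h=1 j=0 c=1 k=1 b=0 g=1
  Δ1: clk:0→1
  Δ2: a:0→1
  (2Δ to stable)

1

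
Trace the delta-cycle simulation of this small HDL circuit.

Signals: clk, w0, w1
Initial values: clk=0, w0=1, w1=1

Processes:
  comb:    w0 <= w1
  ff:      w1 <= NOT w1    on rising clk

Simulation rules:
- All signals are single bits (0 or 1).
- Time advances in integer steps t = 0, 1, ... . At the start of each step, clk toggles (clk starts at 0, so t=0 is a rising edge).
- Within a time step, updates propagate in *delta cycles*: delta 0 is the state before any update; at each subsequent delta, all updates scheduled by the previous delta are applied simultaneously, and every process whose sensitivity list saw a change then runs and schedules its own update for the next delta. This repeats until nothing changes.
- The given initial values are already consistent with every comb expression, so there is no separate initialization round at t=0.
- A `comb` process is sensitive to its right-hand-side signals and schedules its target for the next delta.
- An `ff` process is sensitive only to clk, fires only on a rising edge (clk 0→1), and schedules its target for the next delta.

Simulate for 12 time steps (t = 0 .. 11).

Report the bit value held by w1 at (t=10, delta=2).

1

t=0 Δ0: clk=0 w0=1 w1=1
  Δ1: clk:0→1
  Δ2: w1:1→0
  Δ3: w0:1→0
  (3Δ to stable)
t=1 Δ0: clk=1 w0=0 w1=0
  Δ1: clk:1→0
  (1Δ to stable)
t=2 Δ0: clk=0 w0=0 w1=0
  Δ1: clk:0→1
  Δ2: w1:0→1
  Δ3: w0:0→1
  (3Δ to stable)
t=3 Δ0: clk=1 w0=1 w1=1
  Δ1: clk:1→0
  (1Δ to stable)
t=4 Δ0: clk=0 w0=1 w1=1
  Δ1: clk:0→1
  Δ2: w1:1→0
  Δ3: w0:1→0
  (3Δ to stable)
t=5 Δ0: clk=1 w0=0 w1=0
  Δ1: clk:1→0
  (1Δ to stable)
t=6 Δ0: clk=0 w0=0 w1=0
  Δ1: clk:0→1
  Δ2: w1:0→1
  Δ3: w0:0→1
  (3Δ to stable)
t=7 Δ0: clk=1 w0=1 w1=1
  Δ1: clk:1→0
  (1Δ to stable)
t=8 Δ0: clk=0 w0=1 w1=1
  Δ1: clk:0→1
  Δ2: w1:1→0
  Δ3: w0:1→0
  (3Δ to stable)
t=9 Δ0: clk=1 w0=0 w1=0
  Δ1: clk:1→0
  (1Δ to stable)
t=10 Δ0: clk=0 w0=0 w1=0
  Δ1: clk:0→1
  Δ2: w1:0→1
  Δ3: w0:0→1
  (3Δ to stable)
t=11 Δ0: clk=1 w0=1 w1=1
  Δ1: clk:1→0
  (1Δ to stable)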